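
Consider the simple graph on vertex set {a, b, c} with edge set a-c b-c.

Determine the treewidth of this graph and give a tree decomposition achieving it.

The largest bag has 2 vertices, giving width 1; this decomposition certifies tw(G) ≤ 1. Since G has at least one edge (e.g. a–c), it is not an edgeless graph, so tw(G) ≥ 1. Therefore the treewidth is 1.

Treewidth 1.
One such decomposition:
Bags: B1 = {a, c}  B2 = {b, c}
Tree: B1–B2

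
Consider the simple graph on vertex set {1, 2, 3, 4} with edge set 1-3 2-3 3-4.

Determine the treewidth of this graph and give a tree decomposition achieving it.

Treewidth 1.
Bags: B1 = {1, 3}  B2 = {2, 3}  B3 = {3, 4}
Tree: B1–B2, B1–B3

Each bag holds 2 vertices, so the decomposition has width 1, which upper-bounds the treewidth. Since G has at least one edge (e.g. 1–3), it is not an edgeless graph, so tw(G) ≥ 1. The upper and lower bounds meet at 1, so that is the treewidth.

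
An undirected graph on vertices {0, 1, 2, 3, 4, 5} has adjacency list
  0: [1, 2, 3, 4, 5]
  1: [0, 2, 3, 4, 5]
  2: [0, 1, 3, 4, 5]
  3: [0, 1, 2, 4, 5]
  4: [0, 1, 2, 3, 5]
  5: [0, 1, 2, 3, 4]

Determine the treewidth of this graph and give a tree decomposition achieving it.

Treewidth 5.
One optimal decomposition is:
Bags: B1 = {0, 1, 2, 3, 4, 5}
Tree: (single bag)

With just one bag of size 6, the width is 6 − 1 = 5, so tw(G) ≤ 5. On the other hand G contains the 6-clique {0, 1, 2, 3, 4, 5}. A clique must lie in a single bag of any decomposition, so no decomposition can have width below 5. Hence tw(G) = 5 exactly.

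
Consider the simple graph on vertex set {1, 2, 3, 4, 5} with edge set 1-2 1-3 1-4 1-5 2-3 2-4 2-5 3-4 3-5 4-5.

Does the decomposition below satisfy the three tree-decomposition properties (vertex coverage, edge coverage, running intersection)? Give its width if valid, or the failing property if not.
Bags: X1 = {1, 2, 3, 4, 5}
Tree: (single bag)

Checking the three conditions: (i) the bags cover all of {1, 2, 3, 4, 5}; (ii) for each edge, some bag contains both endpoints; (iii) the bags containing any fixed vertex form a subtree. All hold, so the decomposition is valid with width 5 − 1 = 4.

Yes; width 4.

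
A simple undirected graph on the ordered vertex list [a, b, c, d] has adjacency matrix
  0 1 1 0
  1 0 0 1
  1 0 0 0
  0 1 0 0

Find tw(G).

1

A width-1 tree decomposition is:
Bags: B1 = {a, b}  B2 = {a, c}  B3 = {b, d}
Tree: B1–B2, B1–B3
Each bag holds 2 vertices, so the decomposition has width 1, which upper-bounds the treewidth. Any graph with an edge has treewidth ≥ 1, and G has the edge a–b. The upper and lower bounds meet at 1, so that is the treewidth.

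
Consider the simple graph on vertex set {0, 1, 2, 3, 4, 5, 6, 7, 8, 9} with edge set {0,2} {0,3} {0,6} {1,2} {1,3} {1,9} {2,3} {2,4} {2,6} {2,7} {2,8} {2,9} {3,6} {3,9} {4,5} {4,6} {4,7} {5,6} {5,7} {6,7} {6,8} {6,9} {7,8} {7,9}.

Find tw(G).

3

A width-3 tree decomposition is:
Bags: B1 = {2, 3, 6, 9}  B2 = {2, 6, 7, 9}  B3 = {2, 4, 6, 7}  B4 = {2, 6, 7, 8}  B5 = {1, 2, 3, 9}  B6 = {0, 2, 3, 6}  B7 = {4, 5, 6, 7}
Tree: B1–B2, B2–B3, B3–B4, B1–B5, B1–B6, B3–B7
Each bag holds 4 vertices, so the decomposition has width 3, which upper-bounds the treewidth. Conversely, {1, 2, 3, 9} is a clique of size 4, and the vertices of any clique must share a bag in every tree decomposition; so some bag has ≥ 4 vertices and tw(G) ≥ 3. Combining the bounds, tw(G) = 3.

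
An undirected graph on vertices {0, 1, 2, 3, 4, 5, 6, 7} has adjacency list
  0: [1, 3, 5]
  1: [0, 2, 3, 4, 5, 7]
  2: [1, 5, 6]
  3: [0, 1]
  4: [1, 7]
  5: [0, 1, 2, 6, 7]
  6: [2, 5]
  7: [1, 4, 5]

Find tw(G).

2

A width-2 tree decomposition is:
Bags: B1 = {0, 1, 5}  B2 = {1, 5, 7}  B3 = {0, 1, 3}  B4 = {1, 2, 5}  B5 = {1, 4, 7}  B6 = {2, 5, 6}
Tree: B1–B2, B1–B3, B2–B4, B2–B5, B4–B6
Every bag has size at most 3, so the width is 3 − 1 = 2 and tw(G) ≤ 2. On the other hand G contains the 3-clique {0, 1, 3}. A clique must lie in a single bag of any decomposition, so no decomposition can have width below 2. The upper and lower bounds meet at 2, so that is the treewidth.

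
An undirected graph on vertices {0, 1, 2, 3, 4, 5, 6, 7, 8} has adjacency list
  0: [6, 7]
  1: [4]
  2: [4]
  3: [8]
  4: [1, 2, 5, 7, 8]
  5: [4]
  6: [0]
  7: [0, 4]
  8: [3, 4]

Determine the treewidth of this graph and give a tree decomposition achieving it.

Every bag has size at most 2, so the width is 2 − 1 = 1 and tw(G) ≤ 1. Any graph with an edge has treewidth ≥ 1, and G has the edge 4–7. Combining the bounds, tw(G) = 1.

Treewidth 1.
Bags: B1 = {4, 7}  B2 = {4, 8}  B3 = {0, 7}  B4 = {2, 4}  B5 = {4, 5}  B6 = {1, 4}  B7 = {0, 6}  B8 = {3, 8}
Tree: B1–B2, B1–B3, B2–B4, B1–B5, B5–B6, B3–B7, B2–B8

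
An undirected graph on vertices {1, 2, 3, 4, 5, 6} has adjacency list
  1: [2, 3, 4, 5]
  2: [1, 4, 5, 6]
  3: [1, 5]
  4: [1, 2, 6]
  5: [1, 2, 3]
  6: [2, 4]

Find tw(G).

2

A width-2 tree decomposition is:
Bags: B1 = {2, 4, 6}  B2 = {1, 2, 4}  B3 = {1, 2, 5}  B4 = {1, 3, 5}
Tree: B1–B2, B2–B3, B3–B4
The largest bag has 3 vertices, giving width 2; this decomposition certifies tw(G) ≤ 2. For the lower bound, the 3 vertices {1, 2, 4} are pairwise adjacent, and any tree decomposition puts a clique entirely inside one bag — forcing width ≥ 2. The upper and lower bounds meet at 2, so that is the treewidth.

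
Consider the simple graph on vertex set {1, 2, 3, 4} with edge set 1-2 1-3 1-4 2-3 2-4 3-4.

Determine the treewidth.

3

A width-3 tree decomposition is:
Bags: B1 = {1, 2, 3, 4}
Tree: (single bag)
A single bag containing all 4 vertices is trivially a valid decomposition of width 3. For the lower bound, the 4 vertices {1, 2, 3, 4} are pairwise adjacent, and any tree decomposition puts a clique entirely inside one bag — forcing width ≥ 3. The upper and lower bounds meet at 3, so that is the treewidth.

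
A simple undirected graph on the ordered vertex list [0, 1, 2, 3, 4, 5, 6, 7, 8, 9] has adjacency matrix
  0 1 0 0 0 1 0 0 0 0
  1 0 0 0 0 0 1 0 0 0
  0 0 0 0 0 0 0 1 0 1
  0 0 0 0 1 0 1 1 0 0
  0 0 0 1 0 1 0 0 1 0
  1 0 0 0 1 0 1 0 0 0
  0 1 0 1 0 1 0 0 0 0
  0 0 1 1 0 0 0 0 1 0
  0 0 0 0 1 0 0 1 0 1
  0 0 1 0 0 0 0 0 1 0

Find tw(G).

A width-2 tree decomposition is:
Bags: B1 = {0, 1, 6}  B2 = {0, 5, 6}  B3 = {3, 5, 6}  B4 = {3, 4, 5}  B5 = {3, 4, 7}  B6 = {4, 7, 8}  B7 = {2, 7, 8}  B8 = {2, 8, 9}
Tree: B1–B2, B2–B3, B3–B4, B4–B5, B5–B6, B6–B7, B7–B8
The largest bag has 3 vertices, giving width 2; this decomposition certifies tw(G) ≤ 2. The edges 1–0–5–6–1 form a cycle, so G is not a tree and its treewidth is at least 2. Therefore the treewidth is 2.

2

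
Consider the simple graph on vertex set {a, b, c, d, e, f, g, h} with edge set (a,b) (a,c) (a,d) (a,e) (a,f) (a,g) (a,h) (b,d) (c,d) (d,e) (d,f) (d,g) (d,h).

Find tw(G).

A width-2 tree decomposition is:
Bags: B1 = {a, d, g}  B2 = {a, b, d}  B3 = {a, d, f}  B4 = {a, c, d}  B5 = {a, d, h}  B6 = {a, d, e}
Tree: B1–B2, B2–B3, B1–B4, B4–B5, B2–B6
Every bag has size at most 3, so the width is 3 − 1 = 2 and tw(G) ≤ 2. Conversely, {a, d, f} is a clique of size 3, and the vertices of any clique must share a bag in every tree decomposition; so some bag has ≥ 3 vertices and tw(G) ≥ 2. Combining the bounds, tw(G) = 2.

2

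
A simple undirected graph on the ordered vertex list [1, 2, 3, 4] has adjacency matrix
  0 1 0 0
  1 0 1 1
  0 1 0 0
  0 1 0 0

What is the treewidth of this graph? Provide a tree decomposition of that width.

Treewidth 1.
One such decomposition:
Bags: B1 = {2, 4}  B2 = {1, 2}  B3 = {2, 3}
Tree: B1–B2, B2–B3

Each bag holds 2 vertices, so the decomposition has width 1, which upper-bounds the treewidth. Since G has at least one edge (e.g. 2–4), it is not an edgeless graph, so tw(G) ≥ 1. Hence tw(G) = 1 exactly.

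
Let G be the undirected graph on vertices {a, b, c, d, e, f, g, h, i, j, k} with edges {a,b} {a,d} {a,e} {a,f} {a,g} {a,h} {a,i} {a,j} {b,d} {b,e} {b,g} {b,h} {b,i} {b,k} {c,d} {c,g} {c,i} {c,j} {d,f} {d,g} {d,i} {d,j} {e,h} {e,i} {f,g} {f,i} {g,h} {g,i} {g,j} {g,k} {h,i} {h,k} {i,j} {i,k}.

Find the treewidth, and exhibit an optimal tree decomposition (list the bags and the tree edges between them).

The largest bag has 5 vertices, giving width 4; this decomposition certifies tw(G) ≤ 4. Conversely, {c, d, g, i, j} is a clique of size 5, and the vertices of any clique must share a bag in every tree decomposition; so some bag has ≥ 5 vertices and tw(G) ≥ 4. Hence tw(G) = 4 exactly.

Treewidth 4.
One such decomposition:
Bags: B1 = {a, b, g, h, i}  B2 = {b, g, h, i, k}  B3 = {a, b, d, g, i}  B4 = {a, d, f, g, i}  B5 = {a, d, g, i, j}  B6 = {a, b, e, h, i}  B7 = {c, d, g, i, j}
Tree: B1–B2, B1–B3, B3–B4, B4–B5, B1–B6, B5–B7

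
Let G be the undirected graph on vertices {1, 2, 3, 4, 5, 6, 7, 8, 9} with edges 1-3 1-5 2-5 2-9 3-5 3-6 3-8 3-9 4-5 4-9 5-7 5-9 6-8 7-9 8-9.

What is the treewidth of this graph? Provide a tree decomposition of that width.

Treewidth 2.
One such decomposition:
Bags: B1 = {4, 5, 9}  B2 = {5, 7, 9}  B3 = {3, 5, 9}  B4 = {3, 8, 9}  B5 = {3, 6, 8}  B6 = {1, 3, 5}  B7 = {2, 5, 9}
Tree: B1–B2, B1–B3, B3–B4, B4–B5, B3–B6, B3–B7

Every bag has size at most 3, so the width is 3 − 1 = 2 and tw(G) ≤ 2. Conversely, {3, 8, 9} is a clique of size 3, and the vertices of any clique must share a bag in every tree decomposition; so some bag has ≥ 3 vertices and tw(G) ≥ 2. Hence tw(G) = 2 exactly.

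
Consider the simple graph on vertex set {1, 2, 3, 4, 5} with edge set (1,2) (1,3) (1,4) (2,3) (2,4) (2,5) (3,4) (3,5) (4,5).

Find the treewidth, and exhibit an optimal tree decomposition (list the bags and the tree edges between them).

Treewidth 3.
One optimal decomposition is:
Bags: B1 = {1, 2, 3, 4}  B2 = {2, 3, 4, 5}
Tree: B1–B2

Every bag has size at most 4, so the width is 4 − 1 = 3 and tw(G) ≤ 3. On the other hand G contains the 4-clique {1, 2, 3, 4}. A clique must lie in a single bag of any decomposition, so no decomposition can have width below 3. Combining the bounds, tw(G) = 3.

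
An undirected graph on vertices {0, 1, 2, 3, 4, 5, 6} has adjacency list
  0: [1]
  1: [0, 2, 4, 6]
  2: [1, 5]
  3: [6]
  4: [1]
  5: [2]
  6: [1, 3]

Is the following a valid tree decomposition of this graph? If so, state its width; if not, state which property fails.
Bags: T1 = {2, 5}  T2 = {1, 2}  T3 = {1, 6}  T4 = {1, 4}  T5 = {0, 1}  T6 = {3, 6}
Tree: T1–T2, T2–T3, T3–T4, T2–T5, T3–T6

Yes; width 1.

Vertex coverage: the bags together contain {0, 1, 2, 3, 4, 5, 6}, the full vertex set. Edge coverage: each edge of G has both endpoints in at least one bag. Running intersection: for every vertex, the bags containing it form a connected subtree. All three properties hold, so this is a valid tree decomposition of width max|bag| − 1 = 1, and hence tw(G) ≤ 1.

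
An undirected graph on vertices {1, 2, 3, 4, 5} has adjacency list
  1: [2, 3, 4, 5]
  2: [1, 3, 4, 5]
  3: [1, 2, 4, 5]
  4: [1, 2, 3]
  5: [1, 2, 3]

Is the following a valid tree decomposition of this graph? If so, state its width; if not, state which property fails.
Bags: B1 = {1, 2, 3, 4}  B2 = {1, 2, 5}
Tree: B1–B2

No — edge (3,5) lies in no bag.

A tree decomposition must satisfy three properties: every vertex lies in some bag; for every edge, both endpoints lie together in some bag; and for every vertex, the bags containing it form a connected subtree. Here edge (3,5) lies in no bag, so the decomposition is invalid.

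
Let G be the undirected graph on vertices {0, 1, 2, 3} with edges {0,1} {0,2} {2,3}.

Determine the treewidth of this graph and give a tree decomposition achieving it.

Treewidth 1.
One optimal decomposition is:
Bags: B1 = {2, 3}  B2 = {0, 2}  B3 = {0, 1}
Tree: B1–B2, B2–B3

Every bag has size at most 2, so the width is 2 − 1 = 1 and tw(G) ≤ 1. Since G has at least one edge (e.g. 3–2), it is not an edgeless graph, so tw(G) ≥ 1. Hence tw(G) = 1 exactly.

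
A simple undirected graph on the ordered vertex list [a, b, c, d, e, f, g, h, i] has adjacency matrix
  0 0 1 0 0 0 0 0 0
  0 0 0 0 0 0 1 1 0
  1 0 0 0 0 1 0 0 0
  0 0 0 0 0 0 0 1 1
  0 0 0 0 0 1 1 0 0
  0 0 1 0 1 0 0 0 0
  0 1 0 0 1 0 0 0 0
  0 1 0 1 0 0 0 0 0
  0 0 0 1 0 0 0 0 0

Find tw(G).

A width-1 tree decomposition is:
Bags: B1 = {a, c}  B2 = {c, f}  B3 = {e, f}  B4 = {e, g}  B5 = {b, g}  B6 = {b, h}  B7 = {d, h}  B8 = {d, i}
Tree: B1–B2, B2–B3, B3–B4, B4–B5, B5–B6, B6–B7, B7–B8
The largest bag has 2 vertices, giving width 1; this decomposition certifies tw(G) ≤ 1. Since G has at least one edge (e.g. a–c), it is not an edgeless graph, so tw(G) ≥ 1. Combining the bounds, tw(G) = 1.

1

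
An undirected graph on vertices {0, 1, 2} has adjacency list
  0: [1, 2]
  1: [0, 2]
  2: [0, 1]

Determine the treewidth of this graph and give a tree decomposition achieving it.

With just one bag of size 3, the width is 3 − 1 = 2, so tw(G) ≤ 2. For the lower bound, the 3 vertices {0, 1, 2} are pairwise adjacent, and any tree decomposition puts a clique entirely inside one bag — forcing width ≥ 2. Combining the bounds, tw(G) = 2.

Treewidth 2.
Bags: B1 = {0, 1, 2}
Tree: (single bag)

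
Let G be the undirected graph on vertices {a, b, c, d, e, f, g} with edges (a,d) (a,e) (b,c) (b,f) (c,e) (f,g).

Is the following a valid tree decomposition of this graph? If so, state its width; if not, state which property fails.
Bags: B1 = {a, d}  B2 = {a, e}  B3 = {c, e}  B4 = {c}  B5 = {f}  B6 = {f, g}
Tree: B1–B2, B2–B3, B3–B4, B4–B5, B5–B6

A tree decomposition must satisfy three properties: every vertex lies in some bag; for every edge, both endpoints lie together in some bag; and for every vertex, the bags containing it form a connected subtree. Here vertex b appears in no bag, so the decomposition is invalid.

No — vertex b appears in no bag.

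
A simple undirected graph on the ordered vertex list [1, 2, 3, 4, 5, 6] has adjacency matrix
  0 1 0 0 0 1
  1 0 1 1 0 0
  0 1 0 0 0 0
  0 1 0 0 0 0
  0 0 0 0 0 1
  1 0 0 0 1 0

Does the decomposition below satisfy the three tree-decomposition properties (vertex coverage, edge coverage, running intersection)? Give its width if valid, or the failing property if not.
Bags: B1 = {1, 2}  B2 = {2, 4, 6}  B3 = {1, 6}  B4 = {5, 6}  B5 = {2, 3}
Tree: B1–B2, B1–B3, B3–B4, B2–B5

A tree decomposition must satisfy three properties: every vertex lies in some bag; for every edge, both endpoints lie together in some bag; and for every vertex, the bags containing it form a connected subtree. Here bags containing vertex 6 are not connected in the tree, so the decomposition is invalid.

No — bags containing vertex 6 are not connected in the tree.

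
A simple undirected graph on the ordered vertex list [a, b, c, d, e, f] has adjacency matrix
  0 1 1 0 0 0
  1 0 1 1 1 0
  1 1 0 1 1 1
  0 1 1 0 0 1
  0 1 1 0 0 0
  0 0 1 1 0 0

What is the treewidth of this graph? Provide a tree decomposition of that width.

The largest bag has 3 vertices, giving width 2; this decomposition certifies tw(G) ≤ 2. Conversely, {c, d, f} is a clique of size 3, and the vertices of any clique must share a bag in every tree decomposition; so some bag has ≥ 3 vertices and tw(G) ≥ 2. The upper and lower bounds meet at 2, so that is the treewidth.

Treewidth 2.
One optimal decomposition is:
Bags: B1 = {a, b, c}  B2 = {b, c, d}  B3 = {b, c, e}  B4 = {c, d, f}
Tree: B1–B2, B1–B3, B2–B4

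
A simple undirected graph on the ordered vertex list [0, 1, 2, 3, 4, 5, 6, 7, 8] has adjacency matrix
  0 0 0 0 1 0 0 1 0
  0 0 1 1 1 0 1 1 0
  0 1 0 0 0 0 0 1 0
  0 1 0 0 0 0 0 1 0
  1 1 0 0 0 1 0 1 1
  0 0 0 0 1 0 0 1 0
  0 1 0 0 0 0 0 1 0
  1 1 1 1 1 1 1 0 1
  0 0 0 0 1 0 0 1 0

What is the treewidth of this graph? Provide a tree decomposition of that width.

Treewidth 2.
One optimal decomposition is:
Bags: B1 = {1, 4, 7}  B2 = {4, 5, 7}  B3 = {0, 4, 7}  B4 = {1, 6, 7}  B5 = {4, 7, 8}  B6 = {1, 2, 7}  B7 = {1, 3, 7}
Tree: B1–B2, B1–B3, B1–B4, B3–B5, B1–B6, B6–B7

Each bag holds 3 vertices, so the decomposition has width 2, which upper-bounds the treewidth. On the other hand G contains the 3-clique {0, 4, 7}. A clique must lie in a single bag of any decomposition, so no decomposition can have width below 2. The upper and lower bounds meet at 2, so that is the treewidth.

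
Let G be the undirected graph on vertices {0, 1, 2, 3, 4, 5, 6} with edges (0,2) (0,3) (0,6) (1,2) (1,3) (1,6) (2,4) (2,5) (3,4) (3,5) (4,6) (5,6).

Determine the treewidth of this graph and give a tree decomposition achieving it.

Treewidth 3.
One such decomposition:
Bags: B1 = {0, 2, 3, 6}  B2 = {2, 3, 4, 6}  B3 = {2, 3, 5, 6}  B4 = {1, 2, 3, 6}
Tree: B1–B2, B2–B3, B3–B4

The largest bag has 4 vertices, giving width 3; this decomposition certifies tw(G) ≤ 3. For the lower bound: the 4 vertex sets {0,6}, {3,4}, {2}, {5} are disjoint, each induces a connected subgraph, and every pair is joined by at least one edge of G. Contracting each set to a single vertex therefore yields K_{4} as a minor, and since treewidth is minor-monotone, tw(G) ≥ tw(K_{4}) = 3. The upper and lower bounds meet at 3, so that is the treewidth.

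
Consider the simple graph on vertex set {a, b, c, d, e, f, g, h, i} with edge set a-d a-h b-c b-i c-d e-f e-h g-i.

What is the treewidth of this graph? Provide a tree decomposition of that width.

Every bag has size at most 2, so the width is 2 − 1 = 1 and tw(G) ≤ 1. Since G has at least one edge (e.g. g–i), it is not an edgeless graph, so tw(G) ≥ 1. The upper and lower bounds meet at 1, so that is the treewidth.

Treewidth 1.
One such decomposition:
Bags: B1 = {g, i}  B2 = {b, i}  B3 = {b, c}  B4 = {c, d}  B5 = {a, d}  B6 = {a, h}  B7 = {e, h}  B8 = {e, f}
Tree: B1–B2, B2–B3, B3–B4, B4–B5, B5–B6, B6–B7, B7–B8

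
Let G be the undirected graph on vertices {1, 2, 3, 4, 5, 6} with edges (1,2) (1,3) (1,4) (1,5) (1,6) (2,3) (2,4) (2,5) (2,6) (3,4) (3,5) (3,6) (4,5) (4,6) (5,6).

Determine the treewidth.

5

A width-5 tree decomposition is:
Bags: B1 = {1, 2, 3, 4, 5, 6}
Tree: (single bag)
With just one bag of size 6, the width is 6 − 1 = 5, so tw(G) ≤ 5. On the other hand G contains the 6-clique {1, 2, 3, 4, 5, 6}. A clique must lie in a single bag of any decomposition, so no decomposition can have width below 5. The upper and lower bounds meet at 5, so that is the treewidth.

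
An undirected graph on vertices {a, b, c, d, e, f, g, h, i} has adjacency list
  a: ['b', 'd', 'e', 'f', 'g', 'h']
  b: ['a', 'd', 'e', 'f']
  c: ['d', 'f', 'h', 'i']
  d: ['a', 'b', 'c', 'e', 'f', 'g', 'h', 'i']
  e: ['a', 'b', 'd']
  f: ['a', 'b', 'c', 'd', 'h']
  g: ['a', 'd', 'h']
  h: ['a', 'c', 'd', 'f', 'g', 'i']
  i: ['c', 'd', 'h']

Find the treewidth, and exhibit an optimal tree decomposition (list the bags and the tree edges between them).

Treewidth 3.
One such decomposition:
Bags: B1 = {a, d, f, h}  B2 = {c, d, f, h}  B3 = {c, d, h, i}  B4 = {a, d, g, h}  B5 = {a, b, d, f}  B6 = {a, b, d, e}
Tree: B1–B2, B2–B3, B1–B4, B1–B5, B5–B6

The largest bag has 4 vertices, giving width 3; this decomposition certifies tw(G) ≤ 3. Conversely, {a, b, d, e} is a clique of size 4, and the vertices of any clique must share a bag in every tree decomposition; so some bag has ≥ 4 vertices and tw(G) ≥ 3. The upper and lower bounds meet at 3, so that is the treewidth.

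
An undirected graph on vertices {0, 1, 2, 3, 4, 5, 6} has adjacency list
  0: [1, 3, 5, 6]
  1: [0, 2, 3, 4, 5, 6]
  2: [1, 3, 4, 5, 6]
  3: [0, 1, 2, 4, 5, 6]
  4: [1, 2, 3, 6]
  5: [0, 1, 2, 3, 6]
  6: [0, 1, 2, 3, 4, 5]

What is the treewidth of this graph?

4

A width-4 tree decomposition is:
Bags: B1 = {0, 1, 3, 5, 6}  B2 = {1, 2, 3, 5, 6}  B3 = {1, 2, 3, 4, 6}
Tree: B1–B2, B2–B3
Every bag has size at most 5, so the width is 5 − 1 = 4 and tw(G) ≤ 4. On the other hand G contains the 5-clique {0, 1, 3, 5, 6}. A clique must lie in a single bag of any decomposition, so no decomposition can have width below 4. Combining the bounds, tw(G) = 4.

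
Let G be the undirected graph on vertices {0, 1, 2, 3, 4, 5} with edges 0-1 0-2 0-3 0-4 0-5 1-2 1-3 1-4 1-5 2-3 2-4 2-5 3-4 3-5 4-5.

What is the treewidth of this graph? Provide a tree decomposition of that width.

With just one bag of size 6, the width is 6 − 1 = 5, so tw(G) ≤ 5. Conversely, {0, 1, 2, 3, 4, 5} is a clique of size 6, and the vertices of any clique must share a bag in every tree decomposition; so some bag has ≥ 6 vertices and tw(G) ≥ 5. Therefore the treewidth is 5.

Treewidth 5.
Bags: B1 = {0, 1, 2, 3, 4, 5}
Tree: (single bag)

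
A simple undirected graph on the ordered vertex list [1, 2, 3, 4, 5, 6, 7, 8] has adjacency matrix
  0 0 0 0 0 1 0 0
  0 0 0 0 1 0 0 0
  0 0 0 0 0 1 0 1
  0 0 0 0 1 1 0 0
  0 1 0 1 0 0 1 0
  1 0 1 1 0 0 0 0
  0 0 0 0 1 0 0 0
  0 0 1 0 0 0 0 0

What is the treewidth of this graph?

1

A width-1 tree decomposition is:
Bags: B1 = {4, 6}  B2 = {3, 6}  B3 = {3, 8}  B4 = {1, 6}  B5 = {4, 5}  B6 = {2, 5}  B7 = {5, 7}
Tree: B1–B2, B2–B3, B1–B4, B1–B5, B5–B6, B6–B7
The largest bag has 2 vertices, giving width 1; this decomposition certifies tw(G) ≤ 1. Any graph with an edge has treewidth ≥ 1, and G has the edge 6–4. Therefore the treewidth is 1.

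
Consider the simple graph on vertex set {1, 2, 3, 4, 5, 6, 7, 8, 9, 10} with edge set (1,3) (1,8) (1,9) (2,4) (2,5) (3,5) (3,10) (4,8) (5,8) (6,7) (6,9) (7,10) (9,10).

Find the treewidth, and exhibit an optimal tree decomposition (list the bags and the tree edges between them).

Every bag has size at most 3, so the width is 3 − 1 = 2 and tw(G) ≤ 2. Since 4–2–5–8–4 is a cycle in G, G is not acyclic. Forests are exactly the graphs of treewidth ≤ 1, so tw(G) ≥ 2. Hence tw(G) = 2 exactly.

Treewidth 2.
Bags: B1 = {2, 4, 8}  B2 = {2, 5, 8}  B3 = {1, 5, 8}  B4 = {1, 3, 5}  B5 = {1, 3, 9}  B6 = {3, 9, 10}  B7 = {6, 9, 10}  B8 = {6, 7, 10}
Tree: B1–B2, B2–B3, B3–B4, B4–B5, B5–B6, B6–B7, B7–B8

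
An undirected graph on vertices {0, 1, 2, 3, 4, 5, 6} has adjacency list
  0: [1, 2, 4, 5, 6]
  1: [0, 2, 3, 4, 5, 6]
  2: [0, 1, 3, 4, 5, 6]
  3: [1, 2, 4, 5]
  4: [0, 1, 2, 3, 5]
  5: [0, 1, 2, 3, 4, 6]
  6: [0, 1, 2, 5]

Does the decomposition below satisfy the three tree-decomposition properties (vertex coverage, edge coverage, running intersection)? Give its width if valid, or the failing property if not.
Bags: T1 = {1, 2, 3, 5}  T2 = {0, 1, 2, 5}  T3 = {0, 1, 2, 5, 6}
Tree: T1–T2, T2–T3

A tree decomposition must satisfy three properties: every vertex lies in some bag; for every edge, both endpoints lie together in some bag; and for every vertex, the bags containing it form a connected subtree. Here vertex 4 appears in no bag, so the decomposition is invalid.

No — vertex 4 appears in no bag.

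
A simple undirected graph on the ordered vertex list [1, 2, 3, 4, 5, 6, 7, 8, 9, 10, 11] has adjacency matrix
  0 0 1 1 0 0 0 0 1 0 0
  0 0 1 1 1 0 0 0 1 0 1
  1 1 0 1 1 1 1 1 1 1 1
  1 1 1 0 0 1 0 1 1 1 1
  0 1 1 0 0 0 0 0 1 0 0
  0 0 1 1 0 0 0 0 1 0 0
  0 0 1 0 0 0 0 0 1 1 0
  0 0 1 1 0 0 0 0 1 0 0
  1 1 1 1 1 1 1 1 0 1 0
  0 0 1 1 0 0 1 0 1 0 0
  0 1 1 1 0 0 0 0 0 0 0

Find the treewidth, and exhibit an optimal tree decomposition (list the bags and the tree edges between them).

The largest bag has 4 vertices, giving width 3; this decomposition certifies tw(G) ≤ 3. On the other hand G contains the 4-clique {1, 3, 4, 9}. A clique must lie in a single bag of any decomposition, so no decomposition can have width below 3. Therefore the treewidth is 3.

Treewidth 3.
One optimal decomposition is:
Bags: B1 = {3, 7, 9, 10}  B2 = {3, 4, 9, 10}  B3 = {1, 3, 4, 9}  B4 = {3, 4, 6, 9}  B5 = {2, 3, 4, 9}  B6 = {2, 3, 5, 9}  B7 = {2, 3, 4, 11}  B8 = {3, 4, 8, 9}
Tree: B1–B2, B2–B3, B3–B4, B4–B5, B5–B6, B5–B7, B3–B8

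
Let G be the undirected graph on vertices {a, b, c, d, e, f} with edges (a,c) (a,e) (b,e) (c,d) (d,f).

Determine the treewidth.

1

A width-1 tree decomposition is:
Bags: B1 = {b, e}  B2 = {a, e}  B3 = {a, c}  B4 = {c, d}  B5 = {d, f}
Tree: B1–B2, B2–B3, B3–B4, B4–B5
Each bag holds 2 vertices, so the decomposition has width 1, which upper-bounds the treewidth. Since G has at least one edge (e.g. b–e), it is not an edgeless graph, so tw(G) ≥ 1. Combining the bounds, tw(G) = 1.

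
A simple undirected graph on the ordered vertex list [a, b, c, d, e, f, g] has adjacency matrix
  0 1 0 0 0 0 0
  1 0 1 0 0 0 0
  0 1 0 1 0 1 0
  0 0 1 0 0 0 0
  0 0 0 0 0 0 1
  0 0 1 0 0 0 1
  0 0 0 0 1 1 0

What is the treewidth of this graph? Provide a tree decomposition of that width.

Each bag holds 2 vertices, so the decomposition has width 1, which upper-bounds the treewidth. Since G has at least one edge (e.g. f–g), it is not an edgeless graph, so tw(G) ≥ 1. Combining the bounds, tw(G) = 1.

Treewidth 1.
One such decomposition:
Bags: B1 = {f, g}  B2 = {e, g}  B3 = {c, f}  B4 = {b, c}  B5 = {a, b}  B6 = {c, d}
Tree: B1–B2, B1–B3, B3–B4, B4–B5, B3–B6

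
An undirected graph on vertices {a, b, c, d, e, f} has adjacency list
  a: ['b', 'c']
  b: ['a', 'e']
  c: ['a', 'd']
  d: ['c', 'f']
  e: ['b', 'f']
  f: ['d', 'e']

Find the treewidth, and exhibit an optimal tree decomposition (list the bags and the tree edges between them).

Treewidth 2.
Bags: B1 = {b, e, f}  B2 = {b, d, f}  B3 = {b, c, d}  B4 = {a, b, c}
Tree: B1–B2, B2–B3, B3–B4

Every bag has size at most 3, so the width is 3 − 1 = 2 and tw(G) ≤ 2. Since b–e–f–d–c–a–b is a cycle in G, G is not acyclic. Forests are exactly the graphs of treewidth ≤ 1, so tw(G) ≥ 2. Hence tw(G) = 2 exactly.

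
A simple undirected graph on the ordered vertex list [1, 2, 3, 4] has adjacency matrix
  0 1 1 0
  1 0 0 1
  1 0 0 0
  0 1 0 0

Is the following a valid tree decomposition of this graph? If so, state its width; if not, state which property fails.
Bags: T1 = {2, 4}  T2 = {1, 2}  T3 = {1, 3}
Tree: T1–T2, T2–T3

Yes; width 1.

Every vertex of G appears in some bag (union = {1, 2, 3, 4}); every edge is covered by a bag; and for each vertex v the set of bags containing v is connected in the bag tree. The decomposition is therefore valid. The largest bag has 2 vertices, so the width is 1.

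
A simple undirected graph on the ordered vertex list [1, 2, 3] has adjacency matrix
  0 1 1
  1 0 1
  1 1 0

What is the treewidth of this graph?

A width-2 tree decomposition is:
Bags: B1 = {1, 2, 3}
Tree: (single bag)
With just one bag of size 3, the width is 3 − 1 = 2, so tw(G) ≤ 2. For the lower bound, the 3 vertices {1, 2, 3} are pairwise adjacent, and any tree decomposition puts a clique entirely inside one bag — forcing width ≥ 2. Combining the bounds, tw(G) = 2.

2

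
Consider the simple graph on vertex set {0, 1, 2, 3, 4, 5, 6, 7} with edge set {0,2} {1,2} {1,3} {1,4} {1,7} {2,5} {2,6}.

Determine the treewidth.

1

A width-1 tree decomposition is:
Bags: B1 = {2, 5}  B2 = {1, 2}  B3 = {2, 6}  B4 = {1, 3}  B5 = {1, 4}  B6 = {1, 7}  B7 = {0, 2}
Tree: B1–B2, B1–B3, B2–B4, B2–B5, B4–B6, B1–B7
Every bag has size at most 2, so the width is 2 − 1 = 1 and tw(G) ≤ 1. Since G has at least one edge (e.g. 5–2), it is not an edgeless graph, so tw(G) ≥ 1. Therefore the treewidth is 1.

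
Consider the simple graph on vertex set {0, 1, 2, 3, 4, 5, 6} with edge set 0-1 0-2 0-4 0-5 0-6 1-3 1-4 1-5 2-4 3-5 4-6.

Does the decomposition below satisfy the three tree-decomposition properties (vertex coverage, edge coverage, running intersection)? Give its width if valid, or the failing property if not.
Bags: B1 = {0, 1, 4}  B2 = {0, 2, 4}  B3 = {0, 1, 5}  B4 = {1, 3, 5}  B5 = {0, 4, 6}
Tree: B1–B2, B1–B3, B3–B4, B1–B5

Yes; width 2.

Vertex coverage: the bags together contain {0, 1, 2, 3, 4, 5, 6}, the full vertex set. Edge coverage: each edge of G has both endpoints in at least one bag. Running intersection: for every vertex, the bags containing it form a connected subtree. All three properties hold, so this is a valid tree decomposition of width max|bag| − 1 = 2, and hence tw(G) ≤ 2.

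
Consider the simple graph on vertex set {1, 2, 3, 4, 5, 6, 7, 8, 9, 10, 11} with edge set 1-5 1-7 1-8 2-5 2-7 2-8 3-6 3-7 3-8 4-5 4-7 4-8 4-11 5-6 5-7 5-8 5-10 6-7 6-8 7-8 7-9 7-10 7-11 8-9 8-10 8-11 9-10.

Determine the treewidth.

3

A width-3 tree decomposition is:
Bags: B1 = {5, 6, 7, 8}  B2 = {4, 5, 7, 8}  B3 = {5, 7, 8, 10}  B4 = {1, 5, 7, 8}  B5 = {4, 7, 8, 11}  B6 = {2, 5, 7, 8}  B7 = {7, 8, 9, 10}  B8 = {3, 6, 7, 8}
Tree: B1–B2, B1–B3, B1–B4, B2–B5, B3–B6, B3–B7, B1–B8
The largest bag has 4 vertices, giving width 3; this decomposition certifies tw(G) ≤ 3. For the lower bound, the 4 vertices {4, 7, 8, 11} are pairwise adjacent, and any tree decomposition puts a clique entirely inside one bag — forcing width ≥ 3. Combining the bounds, tw(G) = 3.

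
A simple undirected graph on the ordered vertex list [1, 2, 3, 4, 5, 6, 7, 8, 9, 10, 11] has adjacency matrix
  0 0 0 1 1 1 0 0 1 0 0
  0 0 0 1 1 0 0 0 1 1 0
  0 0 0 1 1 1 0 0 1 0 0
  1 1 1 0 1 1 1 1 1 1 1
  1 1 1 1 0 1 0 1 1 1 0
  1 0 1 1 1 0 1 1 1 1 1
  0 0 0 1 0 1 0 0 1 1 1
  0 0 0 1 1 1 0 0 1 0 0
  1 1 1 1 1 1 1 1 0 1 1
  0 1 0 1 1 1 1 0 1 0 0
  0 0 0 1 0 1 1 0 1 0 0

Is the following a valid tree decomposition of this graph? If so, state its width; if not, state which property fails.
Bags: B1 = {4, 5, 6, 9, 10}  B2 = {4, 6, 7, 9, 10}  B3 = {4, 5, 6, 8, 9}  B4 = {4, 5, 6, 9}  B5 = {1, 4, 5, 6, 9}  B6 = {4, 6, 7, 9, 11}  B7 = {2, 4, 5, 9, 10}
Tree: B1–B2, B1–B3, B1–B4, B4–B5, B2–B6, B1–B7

No — vertex 3 appears in no bag.

A tree decomposition must satisfy three properties: every vertex lies in some bag; for every edge, both endpoints lie together in some bag; and for every vertex, the bags containing it form a connected subtree. Here vertex 3 appears in no bag, so the decomposition is invalid.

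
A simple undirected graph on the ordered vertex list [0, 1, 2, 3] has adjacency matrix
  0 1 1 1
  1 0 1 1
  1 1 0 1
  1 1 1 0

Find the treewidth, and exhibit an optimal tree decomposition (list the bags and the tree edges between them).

With just one bag of size 4, the width is 4 − 1 = 3, so tw(G) ≤ 3. Conversely, {0, 1, 2, 3} is a clique of size 4, and the vertices of any clique must share a bag in every tree decomposition; so some bag has ≥ 4 vertices and tw(G) ≥ 3. Hence tw(G) = 3 exactly.

Treewidth 3.
One optimal decomposition is:
Bags: B1 = {0, 1, 2, 3}
Tree: (single bag)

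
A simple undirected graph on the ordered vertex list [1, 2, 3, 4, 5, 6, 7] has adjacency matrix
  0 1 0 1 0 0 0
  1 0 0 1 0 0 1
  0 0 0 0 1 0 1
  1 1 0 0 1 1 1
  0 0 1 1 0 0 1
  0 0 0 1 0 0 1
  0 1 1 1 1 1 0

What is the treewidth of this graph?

2

A width-2 tree decomposition is:
Bags: B1 = {4, 5, 7}  B2 = {4, 6, 7}  B3 = {2, 4, 7}  B4 = {3, 5, 7}  B5 = {1, 2, 4}
Tree: B1–B2, B1–B3, B1–B4, B3–B5
The largest bag has 3 vertices, giving width 2; this decomposition certifies tw(G) ≤ 2. On the other hand G contains the 3-clique {3, 5, 7}. A clique must lie in a single bag of any decomposition, so no decomposition can have width below 2. Hence tw(G) = 2 exactly.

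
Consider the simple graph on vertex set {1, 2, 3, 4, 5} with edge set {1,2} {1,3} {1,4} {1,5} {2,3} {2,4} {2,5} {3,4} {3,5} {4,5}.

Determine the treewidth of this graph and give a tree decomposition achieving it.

Treewidth 4.
One such decomposition:
Bags: B1 = {1, 2, 3, 4, 5}
Tree: (single bag)

A single bag containing all 5 vertices is trivially a valid decomposition of width 4. On the other hand G contains the 5-clique {1, 2, 3, 4, 5}. A clique must lie in a single bag of any decomposition, so no decomposition can have width below 4. The upper and lower bounds meet at 4, so that is the treewidth.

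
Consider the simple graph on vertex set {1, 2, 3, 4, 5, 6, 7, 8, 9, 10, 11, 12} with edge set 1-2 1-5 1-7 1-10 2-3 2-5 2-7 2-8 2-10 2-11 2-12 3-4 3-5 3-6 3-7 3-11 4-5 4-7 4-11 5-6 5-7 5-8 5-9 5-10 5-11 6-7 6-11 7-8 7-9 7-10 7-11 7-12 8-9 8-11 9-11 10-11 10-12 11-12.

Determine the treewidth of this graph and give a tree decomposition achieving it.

The largest bag has 5 vertices, giving width 4; this decomposition certifies tw(G) ≤ 4. For the lower bound, the 5 vertices {2, 7, 10, 11, 12} are pairwise adjacent, and any tree decomposition puts a clique entirely inside one bag — forcing width ≥ 4. Hence tw(G) = 4 exactly.

Treewidth 4.
Bags: B1 = {2, 5, 7, 10, 11}  B2 = {1, 2, 5, 7, 10}  B3 = {2, 5, 7, 8, 11}  B4 = {2, 3, 5, 7, 11}  B5 = {3, 4, 5, 7, 11}  B6 = {5, 7, 8, 9, 11}  B7 = {3, 5, 6, 7, 11}  B8 = {2, 7, 10, 11, 12}
Tree: B1–B2, B1–B3, B3–B4, B4–B5, B3–B6, B4–B7, B1–B8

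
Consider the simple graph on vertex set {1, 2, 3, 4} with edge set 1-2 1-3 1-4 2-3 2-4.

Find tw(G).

2

A width-2 tree decomposition is:
Bags: B1 = {1, 2, 3}  B2 = {1, 2, 4}
Tree: B1–B2
Each bag holds 3 vertices, so the decomposition has width 2, which upper-bounds the treewidth. For the lower bound, the 3 vertices {1, 2, 3} are pairwise adjacent, and any tree decomposition puts a clique entirely inside one bag — forcing width ≥ 2. Combining the bounds, tw(G) = 2.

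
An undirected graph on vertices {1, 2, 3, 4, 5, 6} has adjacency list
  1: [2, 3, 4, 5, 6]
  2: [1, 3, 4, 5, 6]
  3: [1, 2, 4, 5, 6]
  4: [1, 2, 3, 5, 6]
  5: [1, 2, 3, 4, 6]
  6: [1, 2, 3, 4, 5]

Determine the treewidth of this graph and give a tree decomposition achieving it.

With just one bag of size 6, the width is 6 − 1 = 5, so tw(G) ≤ 5. On the other hand G contains the 6-clique {1, 2, 3, 4, 5, 6}. A clique must lie in a single bag of any decomposition, so no decomposition can have width below 5. The upper and lower bounds meet at 5, so that is the treewidth.

Treewidth 5.
One optimal decomposition is:
Bags: B1 = {1, 2, 3, 4, 5, 6}
Tree: (single bag)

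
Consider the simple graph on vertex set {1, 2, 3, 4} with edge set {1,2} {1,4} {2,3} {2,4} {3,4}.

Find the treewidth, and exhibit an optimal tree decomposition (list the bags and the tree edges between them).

Every bag has size at most 3, so the width is 3 − 1 = 2 and tw(G) ≤ 2. On the other hand G contains the 3-clique {1, 2, 4}. A clique must lie in a single bag of any decomposition, so no decomposition can have width below 2. The upper and lower bounds meet at 2, so that is the treewidth.

Treewidth 2.
One such decomposition:
Bags: B1 = {2, 3, 4}  B2 = {1, 2, 4}
Tree: B1–B2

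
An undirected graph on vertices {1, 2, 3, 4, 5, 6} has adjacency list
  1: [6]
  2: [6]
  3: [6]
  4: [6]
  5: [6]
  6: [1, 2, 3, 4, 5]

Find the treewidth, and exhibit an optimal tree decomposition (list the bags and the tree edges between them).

The largest bag has 2 vertices, giving width 1; this decomposition certifies tw(G) ≤ 1. G has an edge, so its treewidth is at least 1. Combining the bounds, tw(G) = 1.

Treewidth 1.
One optimal decomposition is:
Bags: B1 = {3, 6}  B2 = {2, 6}  B3 = {4, 6}  B4 = {5, 6}  B5 = {1, 6}
Tree: B1–B2, B1–B3, B3–B4, B4–B5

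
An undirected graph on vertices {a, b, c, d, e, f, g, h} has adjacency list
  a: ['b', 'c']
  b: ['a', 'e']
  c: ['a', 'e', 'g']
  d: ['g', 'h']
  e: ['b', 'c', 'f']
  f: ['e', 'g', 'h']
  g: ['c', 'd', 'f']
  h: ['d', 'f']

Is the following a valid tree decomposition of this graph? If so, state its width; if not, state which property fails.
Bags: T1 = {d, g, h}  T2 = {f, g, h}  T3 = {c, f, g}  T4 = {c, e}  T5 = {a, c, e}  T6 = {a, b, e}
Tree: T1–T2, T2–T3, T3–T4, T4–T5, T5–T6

No — edge (f,e) lies in no bag.

A tree decomposition must satisfy three properties: every vertex lies in some bag; for every edge, both endpoints lie together in some bag; and for every vertex, the bags containing it form a connected subtree. Here edge (f,e) lies in no bag, so the decomposition is invalid.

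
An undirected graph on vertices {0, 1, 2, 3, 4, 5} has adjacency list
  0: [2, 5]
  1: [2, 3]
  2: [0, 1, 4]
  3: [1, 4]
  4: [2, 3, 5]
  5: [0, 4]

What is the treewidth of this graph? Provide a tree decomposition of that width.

The largest bag has 3 vertices, giving width 2; this decomposition certifies tw(G) ≤ 2. For the lower bound, G contains the cycle 1–3–4–2–1, so G is not a forest; only forests have treewidth ≤ 1, hence tw(G) ≥ 2. The upper and lower bounds meet at 2, so that is the treewidth.

Treewidth 2.
Bags: B1 = {1, 2, 3}  B2 = {2, 3, 4}  B3 = {0, 2, 4}  B4 = {0, 4, 5}
Tree: B1–B2, B2–B3, B3–B4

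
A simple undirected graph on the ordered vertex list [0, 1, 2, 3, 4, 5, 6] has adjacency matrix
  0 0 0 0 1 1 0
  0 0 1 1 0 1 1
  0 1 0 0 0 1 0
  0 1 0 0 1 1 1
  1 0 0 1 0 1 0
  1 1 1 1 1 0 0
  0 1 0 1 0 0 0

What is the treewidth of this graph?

A width-2 tree decomposition is:
Bags: B1 = {0, 4, 5}  B2 = {3, 4, 5}  B3 = {1, 3, 5}  B4 = {1, 2, 5}  B5 = {1, 3, 6}
Tree: B1–B2, B2–B3, B3–B4, B3–B5
The largest bag has 3 vertices, giving width 2; this decomposition certifies tw(G) ≤ 2. On the other hand G contains the 3-clique {0, 4, 5}. A clique must lie in a single bag of any decomposition, so no decomposition can have width below 2. Therefore the treewidth is 2.

2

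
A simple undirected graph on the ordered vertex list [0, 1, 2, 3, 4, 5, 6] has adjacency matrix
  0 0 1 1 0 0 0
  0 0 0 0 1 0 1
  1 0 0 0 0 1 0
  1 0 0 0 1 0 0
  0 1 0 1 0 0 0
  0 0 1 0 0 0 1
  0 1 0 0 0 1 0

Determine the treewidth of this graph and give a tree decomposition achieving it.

Treewidth 2.
One such decomposition:
Bags: B1 = {1, 5, 6}  B2 = {1, 4, 5}  B3 = {3, 4, 5}  B4 = {0, 3, 5}  B5 = {0, 2, 5}
Tree: B1–B2, B2–B3, B3–B4, B4–B5

The largest bag has 3 vertices, giving width 2; this decomposition certifies tw(G) ≤ 2. For the lower bound, G contains the cycle 5–6–1–4–3–0–2–5, so G is not a forest; only forests have treewidth ≤ 1, hence tw(G) ≥ 2. Combining the bounds, tw(G) = 2.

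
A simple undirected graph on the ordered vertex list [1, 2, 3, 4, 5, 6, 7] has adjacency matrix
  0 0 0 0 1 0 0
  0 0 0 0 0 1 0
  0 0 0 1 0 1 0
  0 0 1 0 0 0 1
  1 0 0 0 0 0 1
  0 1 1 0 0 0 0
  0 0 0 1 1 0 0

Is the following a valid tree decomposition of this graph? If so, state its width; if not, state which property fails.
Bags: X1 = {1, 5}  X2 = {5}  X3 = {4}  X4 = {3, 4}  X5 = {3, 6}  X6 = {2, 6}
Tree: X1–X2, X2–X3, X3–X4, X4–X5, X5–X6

A tree decomposition must satisfy three properties: every vertex lies in some bag; for every edge, both endpoints lie together in some bag; and for every vertex, the bags containing it form a connected subtree. Here vertex 7 appears in no bag, so the decomposition is invalid.

No — vertex 7 appears in no bag.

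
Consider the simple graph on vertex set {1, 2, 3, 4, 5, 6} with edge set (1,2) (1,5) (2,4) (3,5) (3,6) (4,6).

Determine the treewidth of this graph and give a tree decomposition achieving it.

Each bag holds 3 vertices, so the decomposition has width 2, which upper-bounds the treewidth. Since 4–2–1–5–3–6–4 is a cycle in G, G is not acyclic. Forests are exactly the graphs of treewidth ≤ 1, so tw(G) ≥ 2. The upper and lower bounds meet at 2, so that is the treewidth.

Treewidth 2.
Bags: B1 = {1, 2, 4}  B2 = {1, 4, 5}  B3 = {3, 4, 5}  B4 = {3, 4, 6}
Tree: B1–B2, B2–B3, B3–B4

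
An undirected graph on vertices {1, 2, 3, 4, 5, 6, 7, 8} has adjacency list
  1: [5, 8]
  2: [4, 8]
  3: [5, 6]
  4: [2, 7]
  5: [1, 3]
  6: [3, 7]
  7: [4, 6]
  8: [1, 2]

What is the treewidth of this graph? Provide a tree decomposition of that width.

Each bag holds 3 vertices, so the decomposition has width 2, which upper-bounds the treewidth. Since 8–1–5–3–6–7–4–2–8 is a cycle in G, G is not acyclic. Forests are exactly the graphs of treewidth ≤ 1, so tw(G) ≥ 2. Hence tw(G) = 2 exactly.

Treewidth 2.
One such decomposition:
Bags: B1 = {1, 5, 8}  B2 = {3, 5, 8}  B3 = {3, 6, 8}  B4 = {6, 7, 8}  B5 = {4, 7, 8}  B6 = {2, 4, 8}
Tree: B1–B2, B2–B3, B3–B4, B4–B5, B5–B6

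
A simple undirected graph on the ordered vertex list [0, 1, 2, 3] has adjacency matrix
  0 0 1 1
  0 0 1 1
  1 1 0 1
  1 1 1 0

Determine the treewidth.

A width-2 tree decomposition is:
Bags: B1 = {0, 2, 3}  B2 = {1, 2, 3}
Tree: B1–B2
Each bag holds 3 vertices, so the decomposition has width 2, which upper-bounds the treewidth. Conversely, {0, 2, 3} is a clique of size 3, and the vertices of any clique must share a bag in every tree decomposition; so some bag has ≥ 3 vertices and tw(G) ≥ 2. Combining the bounds, tw(G) = 2.

2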